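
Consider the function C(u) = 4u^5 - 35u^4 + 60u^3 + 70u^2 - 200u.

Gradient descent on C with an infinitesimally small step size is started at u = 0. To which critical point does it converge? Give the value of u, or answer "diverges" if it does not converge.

C'(u) = 20(u - 5)(u - 2)(u - 1)(u + 1), so C'(0) = -200.
Gradient descent moves in the -C' direction, i.e. u is increasing.
The nearest critical point in that direction is u = 1, where C'' = 160 > 0 (a local minimum). The iterate converges there.

1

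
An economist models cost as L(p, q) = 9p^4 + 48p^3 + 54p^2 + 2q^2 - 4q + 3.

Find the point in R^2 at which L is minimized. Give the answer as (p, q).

(-3, 1)

L(p,q) separates as A(p) + B(q) + 3, so its minimum is min A + min B + 3.
A'(p) = 36p(p + 1)(p + 3) vanishes at p ∈ {-3, -1, 0}; B'(q) = 4q - 4 vanishes at q ∈ {1}.
Local minima of A (where A''>0): A(-3)=-81, A(0)=0. Local minima of B: B(1)=-2.
So the global minimum of L is A(-3) + B(1) + 3 = -81 − 2 + 3 = -80, attained at (-3, 1).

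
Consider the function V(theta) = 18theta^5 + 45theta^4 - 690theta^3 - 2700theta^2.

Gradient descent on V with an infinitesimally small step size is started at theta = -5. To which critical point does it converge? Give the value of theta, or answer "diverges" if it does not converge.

diverges

V'(theta) = 90theta(theta - 5)(theta + 3)(theta + 4), so V'(-5) = 9000.
Gradient descent moves in the -V' direction, i.e. theta is decreasing.
There is no critical point below theta=-5, and V' keeps the same sign, so the iterate runs off to −∞.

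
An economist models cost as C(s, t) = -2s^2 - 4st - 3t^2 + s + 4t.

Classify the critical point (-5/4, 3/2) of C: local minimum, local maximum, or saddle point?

local maximum

The Hessian of C is constant: H = [[-4, -4], [-4, -6]].
det(H) = (-4)·(-6) − (-4)² = 8.
det(H) > 0 and tr(H) = -10 < 0, so H is negative definite and the point is a local maximum.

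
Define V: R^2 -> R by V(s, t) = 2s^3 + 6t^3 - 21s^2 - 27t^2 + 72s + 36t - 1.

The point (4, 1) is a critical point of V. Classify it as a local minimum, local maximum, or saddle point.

saddle point

The mixed partial ∂²V/∂s∂t is 0, so the Hessian at any point is diag(V_ss, V_tt) = diag(6(2s - 7), 18(2t - 3)).
At (4, 1): H = diag(6, -18).
The eigenvalues have opposite signs, so H is indefinite: a saddle point.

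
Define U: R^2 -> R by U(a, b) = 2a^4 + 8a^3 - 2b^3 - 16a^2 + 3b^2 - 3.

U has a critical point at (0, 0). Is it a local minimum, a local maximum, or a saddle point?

The mixed partial ∂²U/∂a∂b is 0, so the Hessian at any point is diag(U_aa, U_bb) = diag(8(3a^2 + 6a - 4), 6(-2b + 1)).
At (0, 0): H = diag(-32, 6).
The eigenvalues have opposite signs, so H is indefinite: a saddle point.

saddle point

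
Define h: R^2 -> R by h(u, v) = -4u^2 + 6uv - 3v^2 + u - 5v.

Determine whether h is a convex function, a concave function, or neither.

concave

h is quadratic, so its Hessian is the constant matrix H = [[-8, 6], [6, -6]].
det(H) = 12, tr(H) = -14.
det(H) > 0 and tr(H) < 0, so H is negative definite everywhere: concave.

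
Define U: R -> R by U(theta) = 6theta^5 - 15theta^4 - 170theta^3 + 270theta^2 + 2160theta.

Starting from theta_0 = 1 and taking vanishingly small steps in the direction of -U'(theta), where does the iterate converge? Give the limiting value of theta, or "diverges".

U'(theta) = 30(theta - 4)(theta - 3)(theta + 2)(theta + 3), so U'(1) = 2160.
Gradient descent moves in the -U' direction, i.e. theta is decreasing.
The nearest critical point in that direction is theta = -2, where U'' = 900 > 0 (a local minimum). The iterate converges there.

-2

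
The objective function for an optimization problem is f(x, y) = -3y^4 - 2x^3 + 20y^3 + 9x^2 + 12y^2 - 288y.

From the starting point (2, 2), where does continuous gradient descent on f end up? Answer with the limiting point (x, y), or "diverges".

(0, 3)

f is separable, so gradient descent decouples: x follows -∂f/∂x, y follows -∂f/∂y.
∂f/∂x = -6x(x - 3); at x=2 this is 12, so x decreases.
∂f/∂y = -12(y - 4)(y - 3)(y + 2); at y=2 this is -96, so y increases.
x converges to its nearest critical value 0 (a local min of the x-part); y converges to 3. The iterate converges to (0, 3).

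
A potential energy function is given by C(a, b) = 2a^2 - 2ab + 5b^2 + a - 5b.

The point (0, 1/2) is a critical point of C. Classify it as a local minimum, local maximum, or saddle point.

local minimum

The Hessian of C is constant: H = [[4, -2], [-2, 10]].
det(H) = 4·10 − (-2)² = 36.
det(H) > 0 and tr(H) = 14 > 0, so H is positive definite and the point is a local minimum.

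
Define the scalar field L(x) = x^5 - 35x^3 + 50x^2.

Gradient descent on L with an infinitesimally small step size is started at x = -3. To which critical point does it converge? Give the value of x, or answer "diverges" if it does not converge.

0

L'(x) = 5x(x - 4)(x - 1)(x + 5), so L'(-3) = -840.
Gradient descent moves in the -L' direction, i.e. x is increasing.
The nearest critical point in that direction is x = 0, where L'' = 100 > 0 (a local minimum). The iterate converges there.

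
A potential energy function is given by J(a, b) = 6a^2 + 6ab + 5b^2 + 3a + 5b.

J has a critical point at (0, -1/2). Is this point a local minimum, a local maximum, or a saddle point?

local minimum

The Hessian of J is constant: H = [[12, 6], [6, 10]].
det(H) = 12·10 − 6² = 84.
det(H) > 0 and tr(H) = 22 > 0, so H is positive definite and the point is a local minimum.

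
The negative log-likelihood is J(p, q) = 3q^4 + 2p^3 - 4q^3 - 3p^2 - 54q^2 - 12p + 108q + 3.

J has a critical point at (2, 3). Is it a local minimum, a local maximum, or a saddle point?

local minimum

The mixed partial ∂²J/∂p∂q is 0, so the Hessian at any point is diag(J_pp, J_qq) = diag(6(2p - 1), 12(3q^2 - 2q - 9)).
At (2, 3): H = diag(18, 144).
Both eigenvalues are positive, so H is positive definite: a local minimum.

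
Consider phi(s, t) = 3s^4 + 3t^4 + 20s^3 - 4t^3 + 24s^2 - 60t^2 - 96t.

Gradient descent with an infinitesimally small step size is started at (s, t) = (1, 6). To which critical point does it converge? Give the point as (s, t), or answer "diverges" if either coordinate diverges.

(0, 4)

phi is separable, so gradient descent decouples: s follows -∂phi/∂s, t follows -∂phi/∂t.
∂phi/∂s = 12s(s + 1)(s + 4); at s=1 this is 120, so s decreases.
∂phi/∂t = 12(t - 4)(t + 1)(t + 2); at t=6 this is 1344, so t decreases.
s converges to its nearest critical value 0 (a local min of the s-part); t converges to 4. The iterate converges to (0, 4).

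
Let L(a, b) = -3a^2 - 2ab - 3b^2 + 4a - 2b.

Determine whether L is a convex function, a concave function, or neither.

L is quadratic, so its Hessian is the constant matrix H = [[-6, -2], [-2, -6]].
det(H) = 32, tr(H) = -12.
det(H) > 0 and tr(H) < 0, so H is negative definite everywhere: concave.

concave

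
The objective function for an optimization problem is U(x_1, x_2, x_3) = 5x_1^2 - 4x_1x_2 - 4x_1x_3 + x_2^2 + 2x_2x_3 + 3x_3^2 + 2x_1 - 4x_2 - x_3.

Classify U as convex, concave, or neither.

convex

U is quadratic, so its Hessian is the constant matrix H = [[10, -4, -4], [-4, 2, 2], [-4, 2, 6]].
Leading principal minors: 10, 4, 16.
All positive ⇒ H ≻ 0 ⇒ convex.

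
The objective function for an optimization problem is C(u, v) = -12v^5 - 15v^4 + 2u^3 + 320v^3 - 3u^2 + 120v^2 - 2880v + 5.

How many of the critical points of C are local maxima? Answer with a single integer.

C separates as a function of u plus a function of v, so ∇C=0 decouples.
∂C/∂u = 6u(u - 1) = 0 at u ∈ {0, 1}; ∂C/∂v = -60(v - 3)(v - 2)(v + 2)(v + 4) = 0 at v ∈ {-4, -2, 2, 3}.
The Hessian is diagonal: diag(C_uu, C_vv). Second derivatives: C_uu(0)=-6, C_uu(1)=6; C_vv(-4)=5040, C_vv(-2)=-2400, C_vv(2)=1440, C_vv(3)=-2100.
Local maxima occur where both diagonal entries negative: (0, -2), (0, 3). Count: 2.

2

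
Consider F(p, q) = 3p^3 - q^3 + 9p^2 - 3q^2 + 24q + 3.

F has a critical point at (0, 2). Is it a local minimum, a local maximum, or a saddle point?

saddle point

The mixed partial ∂²F/∂p∂q is 0, so the Hessian at any point is diag(F_pp, F_qq) = diag(18(p + 1), -6(q + 1)).
At (0, 2): H = diag(18, -18).
The eigenvalues have opposite signs, so H is indefinite: a saddle point.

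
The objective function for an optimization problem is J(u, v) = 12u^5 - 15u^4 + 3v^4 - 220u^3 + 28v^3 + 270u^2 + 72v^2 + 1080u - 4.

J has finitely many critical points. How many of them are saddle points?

J separates as a function of u plus a function of v, so ∇J=0 decouples.
∂J/∂u = 60(u - 3)(u - 2)(u + 1)(u + 3) = 0 at u ∈ {-3, -1, 2, 3}; ∂J/∂v = 12v(v + 3)(v + 4) = 0 at v ∈ {-4, -3, 0}.
The Hessian is diagonal: diag(J_uu, J_vv). Second derivatives: J_uu(-3)=-3600, J_uu(-1)=1440, J_uu(2)=-900, J_uu(3)=1440; J_vv(-4)=48, J_vv(-3)=-36, J_vv(0)=144.
Saddle points occur where the two diagonal entries have opposite signs: (-3, -4), (-3, 0), (-1, -3), (2, -4), (2, 0), (3, -3). Count: 6.

6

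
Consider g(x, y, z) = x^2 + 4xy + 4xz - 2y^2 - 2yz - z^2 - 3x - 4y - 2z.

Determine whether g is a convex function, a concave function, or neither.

g is quadratic, so its Hessian is the constant matrix H = [[2, 4, 4], [4, -4, -2], [4, -2, -2]].
Leading principal minors: 2, -24, 40.
Neither pattern holds ⇒ H is indefinite ⇒ neither convex nor concave.

neither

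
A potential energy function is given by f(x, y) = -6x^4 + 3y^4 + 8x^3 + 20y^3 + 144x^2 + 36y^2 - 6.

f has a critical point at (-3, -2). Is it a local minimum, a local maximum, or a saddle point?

The mixed partial ∂²f/∂x∂y is 0, so the Hessian at any point is diag(f_xx, f_yy) = diag(24(-3x^2 + 2x + 12), 12(3y^2 + 10y + 6)).
At (-3, -2): H = diag(-504, -24).
Both eigenvalues are negative, so H is negative definite: a local maximum.

local maximum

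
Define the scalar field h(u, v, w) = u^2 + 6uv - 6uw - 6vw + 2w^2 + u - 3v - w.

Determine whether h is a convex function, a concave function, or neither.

neither

h is quadratic, so its Hessian is the constant matrix H = [[2, 6, -6], [6, 0, -6], [-6, -6, 4]].
Leading principal minors: 2, -36, 216.
Neither pattern holds ⇒ H is indefinite ⇒ neither convex nor concave.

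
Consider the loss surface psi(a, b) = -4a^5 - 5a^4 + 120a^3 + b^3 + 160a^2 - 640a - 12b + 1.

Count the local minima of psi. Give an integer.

psi separates as a function of a plus a function of b, so ∇psi=0 decouples.
∂psi/∂a = -20(a - 4)(a - 1)(a + 2)(a + 4) = 0 at a ∈ {-4, -2, 1, 4}; ∂psi/∂b = 3(b - 2)(b + 2) = 0 at b ∈ {-2, 2}.
The Hessian is diagonal: diag(psi_aa, psi_bb). Second derivatives: psi_aa(-4)=1600, psi_aa(-2)=-720, psi_aa(1)=900, psi_aa(4)=-2880; psi_bb(-2)=-12, psi_bb(2)=12.
Local minima occur where both diagonal entries positive: (-4, 2), (1, 2). Count: 2.

2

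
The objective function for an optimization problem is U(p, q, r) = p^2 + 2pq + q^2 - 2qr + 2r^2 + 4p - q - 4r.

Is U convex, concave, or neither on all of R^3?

U is quadratic, so its Hessian is the constant matrix H = [[2, 2, 0], [2, 2, -2], [0, -2, 4]].
Leading principal minors: 2, 0, -8.
Neither pattern holds ⇒ H is indefinite ⇒ neither convex nor concave.

neither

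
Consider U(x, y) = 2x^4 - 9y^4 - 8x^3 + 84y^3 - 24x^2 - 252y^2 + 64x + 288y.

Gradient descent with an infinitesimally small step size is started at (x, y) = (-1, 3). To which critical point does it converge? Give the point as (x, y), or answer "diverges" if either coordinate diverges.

(-2, 2)

U is separable, so gradient descent decouples: x follows -∂U/∂x, y follows -∂U/∂y.
∂U/∂x = 8(x - 4)(x - 1)(x + 2); at x=-1 this is 80, so x decreases.
∂U/∂y = -36(y - 4)(y - 2)(y - 1); at y=3 this is 72, so y decreases.
x converges to its nearest critical value -2 (a local min of the x-part); y converges to 2. The iterate converges to (-2, 2).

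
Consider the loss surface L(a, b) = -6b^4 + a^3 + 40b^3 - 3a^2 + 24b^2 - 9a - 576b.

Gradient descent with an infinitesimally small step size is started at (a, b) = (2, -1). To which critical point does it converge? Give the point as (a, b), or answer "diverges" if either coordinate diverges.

L is separable, so gradient descent decouples: a follows -∂L/∂a, b follows -∂L/∂b.
∂L/∂a = 3(a - 3)(a + 1); at a=2 this is -9, so a increases.
∂L/∂b = -24(b - 4)(b - 3)(b + 2); at b=-1 this is -480, so b increases.
a converges to its nearest critical value 3 (a local min of the a-part); b converges to 3. The iterate converges to (3, 3).

(3, 3)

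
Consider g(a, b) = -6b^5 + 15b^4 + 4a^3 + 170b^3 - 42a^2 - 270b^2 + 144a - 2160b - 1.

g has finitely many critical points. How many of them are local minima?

2

g separates as a function of a plus a function of b, so ∇g=0 decouples.
∂g/∂a = 12(a - 4)(a - 3) = 0 at a ∈ {3, 4}; ∂g/∂b = -30(b - 4)(b - 3)(b + 2)(b + 3) = 0 at b ∈ {-3, -2, 3, 4}.
The Hessian is diagonal: diag(g_aa, g_bb). Second derivatives: g_aa(3)=-12, g_aa(4)=12; g_bb(-3)=1260, g_bb(-2)=-900, g_bb(3)=900, g_bb(4)=-1260.
Local minima occur where both diagonal entries positive: (4, -3), (4, 3). Count: 2.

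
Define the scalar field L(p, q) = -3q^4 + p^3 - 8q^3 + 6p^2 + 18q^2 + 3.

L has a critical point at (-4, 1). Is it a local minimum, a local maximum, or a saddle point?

local maximum

The mixed partial ∂²L/∂p∂q is 0, so the Hessian at any point is diag(L_pp, L_qq) = diag(6(p + 2), 12(-3q^2 - 4q + 3)).
At (-4, 1): H = diag(-12, -48).
Both eigenvalues are negative, so H is negative definite: a local maximum.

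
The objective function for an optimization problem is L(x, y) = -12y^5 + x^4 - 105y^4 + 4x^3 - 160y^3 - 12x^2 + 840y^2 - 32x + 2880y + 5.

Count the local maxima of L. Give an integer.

2

L separates as a function of x plus a function of y, so ∇L=0 decouples.
∂L/∂x = 4(x - 2)(x + 1)(x + 4) = 0 at x ∈ {-4, -1, 2}; ∂L/∂y = -60(y - 2)(y + 2)(y + 3)(y + 4) = 0 at y ∈ {-4, -3, -2, 2}.
The Hessian is diagonal: diag(L_xx, L_yy). Second derivatives: L_xx(-4)=72, L_xx(-1)=-36, L_xx(2)=72; L_yy(-4)=720, L_yy(-3)=-300, L_yy(-2)=480, L_yy(2)=-7200.
Local maxima occur where both diagonal entries negative: (-1, -3), (-1, 2). Count: 2.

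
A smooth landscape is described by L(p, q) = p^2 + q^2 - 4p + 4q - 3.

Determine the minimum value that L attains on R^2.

-11

L(p,q) separates as A(p) + B(q) − 3, so its minimum is min A + min B − 3.
A'(p) = 2p - 4 vanishes at p ∈ {2}; B'(q) = 2q + 4 vanishes at q ∈ {-2}.
Local minima of A (where A''>0): A(2)=-4. Local minima of B: B(-2)=-4.
So the global minimum of L is A(2) + B(-2) − 3 = -4 − 4 − 3 = -11, attained at (2, -2).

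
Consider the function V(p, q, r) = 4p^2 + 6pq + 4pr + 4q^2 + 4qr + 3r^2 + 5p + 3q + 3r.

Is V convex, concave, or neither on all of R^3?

convex

V is quadratic, so its Hessian is the constant matrix H = [[8, 6, 4], [6, 8, 4], [4, 4, 6]].
Leading principal minors: 8, 28, 104.
All positive ⇒ H ≻ 0 ⇒ convex.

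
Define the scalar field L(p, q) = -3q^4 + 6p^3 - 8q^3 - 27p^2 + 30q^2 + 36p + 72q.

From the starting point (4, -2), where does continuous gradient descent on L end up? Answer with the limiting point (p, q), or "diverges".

L is separable, so gradient descent decouples: p follows -∂L/∂p, q follows -∂L/∂q.
∂L/∂p = 18(p - 2)(p - 1); at p=4 this is 108, so p decreases.
∂L/∂q = -12(q - 2)(q + 1)(q + 3); at q=-2 this is -48, so q increases.
p converges to its nearest critical value 2 (a local min of the p-part); q converges to -1. The iterate converges to (2, -1).

(2, -1)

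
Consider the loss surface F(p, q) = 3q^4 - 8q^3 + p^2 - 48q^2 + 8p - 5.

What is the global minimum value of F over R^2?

F(p,q) separates as A(p) + B(q) − 5, so its minimum is min A + min B − 5.
A'(p) = 2p + 8 vanishes at p ∈ {-4}; B'(q) = 12q(q - 4)(q + 2) vanishes at q ∈ {-2, 0, 4}.
Local minima of A (where A''>0): A(-4)=-16. Local minima of B: B(-2)=-80, B(4)=-512.
So the global minimum of F is A(-4) + B(4) − 5 = -16 − 512 − 5 = -533, attained at (-4, 4).

-533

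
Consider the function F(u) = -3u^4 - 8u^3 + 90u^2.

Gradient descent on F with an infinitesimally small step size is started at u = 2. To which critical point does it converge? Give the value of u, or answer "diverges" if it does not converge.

0

F'(u) = -12u(u - 3)(u + 5), so F'(2) = 168.
Gradient descent moves in the -F' direction, i.e. u is decreasing.
The nearest critical point in that direction is u = 0, where F'' = 180 > 0 (a local minimum). The iterate converges there.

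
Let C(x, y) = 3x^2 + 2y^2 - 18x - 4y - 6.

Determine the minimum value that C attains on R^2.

-35

C(x,y) separates as P(x) + Q(y) − 6, so its minimum is min P + min Q − 6.
P'(x) = 6x - 18 vanishes at x ∈ {3}; Q'(y) = 4y - 4 vanishes at y ∈ {1}.
Local minima of P (where P''>0): P(3)=-27. Local minima of Q: Q(1)=-2.
So the global minimum of C is P(3) + Q(1) − 6 = -27 − 2 − 6 = -35, attained at (3, 1).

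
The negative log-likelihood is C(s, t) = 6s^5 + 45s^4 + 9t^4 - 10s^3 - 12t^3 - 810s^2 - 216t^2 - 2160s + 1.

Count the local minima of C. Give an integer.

C separates as a function of s plus a function of t, so ∇C=0 decouples.
∂C/∂s = 30(s - 3)(s + 2)(s + 3)(s + 4) = 0 at s ∈ {-4, -3, -2, 3}; ∂C/∂t = 36t(t - 4)(t + 3) = 0 at t ∈ {-3, 0, 4}.
The Hessian is diagonal: diag(C_ss, C_tt). Second derivatives: C_ss(-4)=-420, C_ss(-3)=180, C_ss(-2)=-300, C_ss(3)=6300; C_tt(-3)=756, C_tt(0)=-432, C_tt(4)=1008.
Local minima occur where both diagonal entries positive: (-3, -3), (-3, 4), (3, -3), (3, 4). Count: 4.

4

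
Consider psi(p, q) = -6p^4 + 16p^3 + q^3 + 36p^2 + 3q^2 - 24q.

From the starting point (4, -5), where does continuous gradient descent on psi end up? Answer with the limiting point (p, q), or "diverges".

psi is separable, so gradient descent decouples: p follows -∂psi/∂p, q follows -∂psi/∂q.
∂psi/∂p = -24p(p - 3)(p + 1); at p=4 this is -480, so p increases.
∂psi/∂q = 3(q - 2)(q + 4); at q=-5 this is 21, so q decreases.
The p-coordinate has no critical point in that direction and runs off to infinity.

diverges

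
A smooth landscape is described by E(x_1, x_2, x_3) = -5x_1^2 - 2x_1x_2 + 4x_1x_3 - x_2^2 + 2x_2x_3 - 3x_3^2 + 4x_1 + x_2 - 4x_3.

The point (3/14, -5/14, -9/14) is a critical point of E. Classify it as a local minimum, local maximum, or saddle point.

local maximum

The Hessian is constant: H = [[-10, -2, 4], [-2, -2, 2], [4, 2, -6]].
Leading principal minors: Δ₁ = -10, Δ₂ = 16, Δ₃ = -56.
The minors alternate sign starting negative (−, +, −), so H is negative definite: a local maximum.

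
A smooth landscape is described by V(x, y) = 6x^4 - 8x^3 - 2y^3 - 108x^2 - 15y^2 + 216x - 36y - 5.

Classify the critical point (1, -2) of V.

The mixed partial ∂²V/∂x∂y is 0, so the Hessian at any point is diag(V_xx, V_yy) = diag(24(3x^2 - 2x - 9), -6(2y + 5)).
At (1, -2): H = diag(-192, -6).
Both eigenvalues are negative, so H is negative definite: a local maximum.

local maximum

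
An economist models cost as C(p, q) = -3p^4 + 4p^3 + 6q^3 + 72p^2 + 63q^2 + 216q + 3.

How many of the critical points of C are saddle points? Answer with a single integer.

3

C separates as a function of p plus a function of q, so ∇C=0 decouples.
∂C/∂p = -12p(p - 4)(p + 3) = 0 at p ∈ {-3, 0, 4}; ∂C/∂q = 18(q + 3)(q + 4) = 0 at q ∈ {-4, -3}.
The Hessian is diagonal: diag(C_pp, C_qq). Second derivatives: C_pp(-3)=-252, C_pp(0)=144, C_pp(4)=-336; C_qq(-4)=-18, C_qq(-3)=18.
Saddle points occur where the two diagonal entries have opposite signs: (-3, -3), (0, -4), (4, -3). Count: 3.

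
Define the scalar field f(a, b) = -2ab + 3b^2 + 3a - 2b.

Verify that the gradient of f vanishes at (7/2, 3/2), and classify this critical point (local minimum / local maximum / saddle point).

saddle point

∇f = (-2b + 3, -2a + 6b - 2); substituting (7/2, 3/2) gives ∇f = (0, 0), so (7/2, 3/2) is indeed a critical point.
The Hessian of f is constant: H = [[0, -2], [-2, 6]].
det(H) = 0·6 − (-2)² = -4.
Since det(H) < 0, H is indefinite and the critical point is a saddle point.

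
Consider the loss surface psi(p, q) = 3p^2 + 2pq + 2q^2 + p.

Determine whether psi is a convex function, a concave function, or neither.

convex

psi is quadratic, so its Hessian is the constant matrix H = [[6, 2], [2, 4]].
det(H) = 20, tr(H) = 10.
det(H) > 0 and tr(H) > 0, so H is positive definite everywhere: convex.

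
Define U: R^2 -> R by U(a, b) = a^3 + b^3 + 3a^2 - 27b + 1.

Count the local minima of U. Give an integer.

U separates as a function of a plus a function of b, so ∇U=0 decouples.
∂U/∂a = 3a(a + 2) = 0 at a ∈ {-2, 0}; ∂U/∂b = 3(b - 3)(b + 3) = 0 at b ∈ {-3, 3}.
The Hessian is diagonal: diag(U_aa, U_bb). Second derivatives: U_aa(-2)=-6, U_aa(0)=6; U_bb(-3)=-18, U_bb(3)=18.
Local minima occur where both diagonal entries positive: (0, 3). Count: 1.

1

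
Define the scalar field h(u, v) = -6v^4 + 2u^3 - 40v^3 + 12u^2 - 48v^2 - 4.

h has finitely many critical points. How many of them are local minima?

1

h separates as a function of u plus a function of v, so ∇h=0 decouples.
∂h/∂u = 6u(u + 4) = 0 at u ∈ {-4, 0}; ∂h/∂v = -24v(v + 1)(v + 4) = 0 at v ∈ {-4, -1, 0}.
The Hessian is diagonal: diag(h_uu, h_vv). Second derivatives: h_uu(-4)=-24, h_uu(0)=24; h_vv(-4)=-288, h_vv(-1)=72, h_vv(0)=-96.
Local minima occur where both diagonal entries positive: (0, -1). Count: 1.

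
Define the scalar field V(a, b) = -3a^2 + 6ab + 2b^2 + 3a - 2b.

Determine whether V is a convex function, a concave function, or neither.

V is quadratic, so its Hessian is the constant matrix H = [[-6, 6], [6, 4]].
det(H) = -60, tr(H) = -2.
det(H) < 0, so H is indefinite: neither convex nor concave.

neither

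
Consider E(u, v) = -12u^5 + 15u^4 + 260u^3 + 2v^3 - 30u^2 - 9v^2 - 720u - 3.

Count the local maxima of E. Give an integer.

2

E separates as a function of u plus a function of v, so ∇E=0 decouples.
∂E/∂u = -60(u - 4)(u - 1)(u + 1)(u + 3) = 0 at u ∈ {-3, -1, 1, 4}; ∂E/∂v = 6v(v - 3) = 0 at v ∈ {0, 3}.
The Hessian is diagonal: diag(E_uu, E_vv). Second derivatives: E_uu(-3)=3360, E_uu(-1)=-1200, E_uu(1)=1440, E_uu(4)=-6300; E_vv(0)=-18, E_vv(3)=18.
Local maxima occur where both diagonal entries negative: (-1, 0), (4, 0). Count: 2.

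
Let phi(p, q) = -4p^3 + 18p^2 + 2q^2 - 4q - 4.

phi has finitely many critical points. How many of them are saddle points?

1

phi separates as a function of p plus a function of q, so ∇phi=0 decouples.
∂phi/∂p = -12p(p - 3) = 0 at p ∈ {0, 3}; ∂phi/∂q = 4(q - 1) = 0 at q ∈ {1}.
The Hessian is diagonal: diag(phi_pp, phi_qq). Second derivatives: phi_pp(0)=36, phi_pp(3)=-36; phi_qq(1)=4.
Saddle points occur where the two diagonal entries have opposite signs: (3, 1). Count: 1.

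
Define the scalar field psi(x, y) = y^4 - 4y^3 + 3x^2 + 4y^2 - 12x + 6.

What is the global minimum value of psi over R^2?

psi(x,y) separates as P(x) + Q(y) + 6, so its minimum is min P + min Q + 6.
P'(x) = 6x - 12 vanishes at x ∈ {2}; Q'(y) = 4y(y - 2)(y - 1) vanishes at y ∈ {0, 1, 2}.
Local minima of P (where P''>0): P(2)=-12. Local minima of Q: Q(0)=0, Q(2)=0.
So the global minimum of psi is P(2) + Q(0) + 6 = -12 + 0 + 6 = -6, attained at (2, 0).

-6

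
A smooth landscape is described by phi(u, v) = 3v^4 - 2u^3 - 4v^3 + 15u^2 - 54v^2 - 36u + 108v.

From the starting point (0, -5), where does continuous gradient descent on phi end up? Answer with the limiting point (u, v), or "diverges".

(2, -3)

phi is separable, so gradient descent decouples: u follows -∂phi/∂u, v follows -∂phi/∂v.
∂phi/∂u = -6(u - 3)(u - 2); at u=0 this is -36, so u increases.
∂phi/∂v = 12(v - 3)(v - 1)(v + 3); at v=-5 this is -1152, so v increases.
u converges to its nearest critical value 2 (a local min of the u-part); v converges to -3. The iterate converges to (2, -3).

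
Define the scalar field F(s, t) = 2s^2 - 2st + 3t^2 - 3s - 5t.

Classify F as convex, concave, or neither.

F is quadratic, so its Hessian is the constant matrix H = [[4, -2], [-2, 6]].
det(H) = 20, tr(H) = 10.
det(H) > 0 and tr(H) > 0, so H is positive definite everywhere: convex.

convex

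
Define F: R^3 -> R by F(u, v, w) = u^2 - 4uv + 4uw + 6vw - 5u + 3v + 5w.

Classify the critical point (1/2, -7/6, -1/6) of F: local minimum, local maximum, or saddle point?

saddle point

The Hessian is constant: H = [[2, -4, 4], [-4, 0, 6], [4, 6, 0]].
Leading principal minors: Δ₁ = 2, Δ₂ = -16, Δ₃ = -264.
The minors fit neither the all-positive nor the alternating-sign pattern, so H is indefinite: a saddle point.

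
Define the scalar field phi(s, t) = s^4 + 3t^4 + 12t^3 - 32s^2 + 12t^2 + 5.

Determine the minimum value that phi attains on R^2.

-251

phi(s,t) separates as P(s) + Q(t) + 5, so its minimum is min P + min Q + 5.
P'(s) = 4s(s - 4)(s + 4) vanishes at s ∈ {-4, 0, 4}; Q'(t) = 12t(t + 1)(t + 2) vanishes at t ∈ {-2, -1, 0}.
Local minima of P (where P''>0): P(-4)=-256, P(4)=-256. Local minima of Q: Q(-2)=0, Q(0)=0.
So the global minimum of phi is P(-4) + Q(-2) + 5 = -256 + 0 + 5 = -251, attained at (-4, -2).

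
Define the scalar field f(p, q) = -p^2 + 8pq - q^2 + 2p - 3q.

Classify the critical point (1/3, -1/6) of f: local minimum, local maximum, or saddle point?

saddle point

The Hessian of f is constant: H = [[-2, 8], [8, -2]].
det(H) = (-2)·(-2) − 8² = -60.
Since det(H) < 0, H is indefinite and the critical point is a saddle point.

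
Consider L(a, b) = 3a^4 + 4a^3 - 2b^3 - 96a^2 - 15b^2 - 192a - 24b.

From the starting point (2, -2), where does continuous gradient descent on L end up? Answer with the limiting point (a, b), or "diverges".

(4, -4)

L is separable, so gradient descent decouples: a follows -∂L/∂a, b follows -∂L/∂b.
∂L/∂a = 12(a - 4)(a + 1)(a + 4); at a=2 this is -432, so a increases.
∂L/∂b = -6(b + 1)(b + 4); at b=-2 this is 12, so b decreases.
a converges to its nearest critical value 4 (a local min of the a-part); b converges to -4. The iterate converges to (4, -4).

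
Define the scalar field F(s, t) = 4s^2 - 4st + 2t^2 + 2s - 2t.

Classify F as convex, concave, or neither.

convex

F is quadratic, so its Hessian is the constant matrix H = [[8, -4], [-4, 4]].
det(H) = 16, tr(H) = 12.
det(H) > 0 and tr(H) > 0, so H is positive definite everywhere: convex.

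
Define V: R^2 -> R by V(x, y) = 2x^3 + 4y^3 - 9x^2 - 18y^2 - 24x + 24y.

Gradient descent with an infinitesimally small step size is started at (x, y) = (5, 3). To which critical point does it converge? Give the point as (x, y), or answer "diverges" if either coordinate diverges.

(4, 2)

V is separable, so gradient descent decouples: x follows -∂V/∂x, y follows -∂V/∂y.
∂V/∂x = 6(x - 4)(x + 1); at x=5 this is 36, so x decreases.
∂V/∂y = 12(y - 2)(y - 1); at y=3 this is 24, so y decreases.
x converges to its nearest critical value 4 (a local min of the x-part); y converges to 2. The iterate converges to (4, 2).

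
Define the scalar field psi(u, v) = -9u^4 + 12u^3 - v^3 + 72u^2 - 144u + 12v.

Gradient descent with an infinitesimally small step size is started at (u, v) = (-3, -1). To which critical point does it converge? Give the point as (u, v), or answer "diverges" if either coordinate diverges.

psi is separable, so gradient descent decouples: u follows -∂psi/∂u, v follows -∂psi/∂v.
∂psi/∂u = -36(u - 2)(u - 1)(u + 2); at u=-3 this is 720, so u decreases.
∂psi/∂v = -3(v - 2)(v + 2); at v=-1 this is 9, so v decreases.
The u-coordinate has no critical point in that direction and runs off to infinity.

diverges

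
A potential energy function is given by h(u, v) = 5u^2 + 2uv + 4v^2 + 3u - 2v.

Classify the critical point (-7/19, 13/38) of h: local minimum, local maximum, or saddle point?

The Hessian of h is constant: H = [[10, 2], [2, 8]].
det(H) = 10·8 − 2² = 76.
det(H) > 0 and tr(H) = 18 > 0, so H is positive definite and the point is a local minimum.

local minimum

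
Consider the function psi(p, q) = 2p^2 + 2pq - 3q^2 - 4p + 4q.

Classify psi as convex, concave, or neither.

psi is quadratic, so its Hessian is the constant matrix H = [[4, 2], [2, -6]].
det(H) = -28, tr(H) = -2.
det(H) < 0, so H is indefinite: neither convex nor concave.

neither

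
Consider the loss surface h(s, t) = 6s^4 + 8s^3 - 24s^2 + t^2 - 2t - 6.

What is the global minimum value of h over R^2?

h(s,t) separates as P(s) + Q(t) − 6, so its minimum is min P + min Q − 6.
P'(s) = 24s(s - 1)(s + 2) vanishes at s ∈ {-2, 0, 1}; Q'(t) = 2(t - 1) vanishes at t ∈ {1}.
Local minima of P (where P''>0): P(-2)=-64, P(1)=-10. Local minima of Q: Q(1)=-1.
So the global minimum of h is P(-2) + Q(1) − 6 = -64 − 1 − 6 = -71, attained at (-2, 1).

-71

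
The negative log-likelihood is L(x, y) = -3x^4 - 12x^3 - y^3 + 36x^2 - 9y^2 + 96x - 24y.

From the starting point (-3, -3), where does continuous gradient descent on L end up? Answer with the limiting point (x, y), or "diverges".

(-1, -4)

L is separable, so gradient descent decouples: x follows -∂L/∂x, y follows -∂L/∂y.
∂L/∂x = -12(x - 2)(x + 1)(x + 4); at x=-3 this is -120, so x increases.
∂L/∂y = -3(y + 2)(y + 4); at y=-3 this is 3, so y decreases.
x converges to its nearest critical value -1 (a local min of the x-part); y converges to -4. The iterate converges to (-1, -4).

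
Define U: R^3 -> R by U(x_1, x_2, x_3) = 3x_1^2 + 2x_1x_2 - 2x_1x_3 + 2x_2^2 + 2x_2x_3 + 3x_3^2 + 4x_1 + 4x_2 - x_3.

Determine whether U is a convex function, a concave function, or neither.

U is quadratic, so its Hessian is the constant matrix H = [[6, 2, -2], [2, 4, 2], [-2, 2, 6]].
Leading principal minors: 6, 20, 64.
All positive ⇒ H ≻ 0 ⇒ convex.

convex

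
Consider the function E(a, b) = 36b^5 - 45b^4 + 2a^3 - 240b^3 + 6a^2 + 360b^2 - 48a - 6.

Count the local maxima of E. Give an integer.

2

E separates as a function of a plus a function of b, so ∇E=0 decouples.
∂E/∂a = 6(a - 2)(a + 4) = 0 at a ∈ {-4, 2}; ∂E/∂b = 180b(b - 2)(b - 1)(b + 2) = 0 at b ∈ {-2, 0, 1, 2}.
The Hessian is diagonal: diag(E_aa, E_bb). Second derivatives: E_aa(-4)=-36, E_aa(2)=36; E_bb(-2)=-4320, E_bb(0)=720, E_bb(1)=-540, E_bb(2)=1440.
Local maxima occur where both diagonal entries negative: (-4, -2), (-4, 1). Count: 2.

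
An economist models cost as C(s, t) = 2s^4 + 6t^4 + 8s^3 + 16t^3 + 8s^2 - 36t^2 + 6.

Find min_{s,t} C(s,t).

C(s,t) separates as P(s) + Q(t) + 6, so its minimum is min P + min Q + 6.
P'(s) = 8s(s + 1)(s + 2) vanishes at s ∈ {-2, -1, 0}; Q'(t) = 24t(t - 1)(t + 3) vanishes at t ∈ {-3, 0, 1}.
Local minima of P (where P''>0): P(-2)=0, P(0)=0. Local minima of Q: Q(-3)=-270, Q(1)=-14.
So the global minimum of C is P(-2) + Q(-3) + 6 = 0 − 270 + 6 = -264, attained at (-2, -3).

-264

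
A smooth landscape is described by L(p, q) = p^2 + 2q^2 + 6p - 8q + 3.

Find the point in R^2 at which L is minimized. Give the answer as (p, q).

(-3, 2)

L(p,q) separates as A(p) + B(q) + 3, so its minimum is min A + min B + 3.
A'(p) = 2p + 6 vanishes at p ∈ {-3}; B'(q) = 4q - 8 vanishes at q ∈ {2}.
Local minima of A (where A''>0): A(-3)=-9. Local minima of B: B(2)=-8.
So the global minimum of L is A(-3) + B(2) + 3 = -9 − 8 + 3 = -14, attained at (-3, 2).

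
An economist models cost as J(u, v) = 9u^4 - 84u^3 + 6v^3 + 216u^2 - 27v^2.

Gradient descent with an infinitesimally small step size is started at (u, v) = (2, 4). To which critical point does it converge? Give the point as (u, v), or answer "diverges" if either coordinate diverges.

J is separable, so gradient descent decouples: u follows -∂J/∂u, v follows -∂J/∂v.
∂J/∂u = 36u(u - 4)(u - 3); at u=2 this is 144, so u decreases.
∂J/∂v = 18v(v - 3); at v=4 this is 72, so v decreases.
u converges to its nearest critical value 0 (a local min of the u-part); v converges to 3. The iterate converges to (0, 3).

(0, 3)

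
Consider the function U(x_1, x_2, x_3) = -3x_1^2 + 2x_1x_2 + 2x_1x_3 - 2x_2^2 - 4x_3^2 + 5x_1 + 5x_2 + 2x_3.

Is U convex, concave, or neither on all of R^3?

concave

U is quadratic, so its Hessian is the constant matrix H = [[-6, 2, 2], [2, -4, 0], [2, 0, -8]].
Leading principal minors: -6, 20, -144.
Signs alternate −, +, − ⇒ H ≺ 0 ⇒ concave.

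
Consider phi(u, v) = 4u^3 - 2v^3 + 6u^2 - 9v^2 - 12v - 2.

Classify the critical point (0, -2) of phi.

local minimum

The mixed partial ∂²phi/∂u∂v is 0, so the Hessian at any point is diag(phi_uu, phi_vv) = diag(12(2u + 1), -6(2v + 3)).
At (0, -2): H = diag(12, 6).
Both eigenvalues are positive, so H is positive definite: a local minimum.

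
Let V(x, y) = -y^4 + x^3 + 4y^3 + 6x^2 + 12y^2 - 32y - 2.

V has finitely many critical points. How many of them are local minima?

1

V separates as a function of x plus a function of y, so ∇V=0 decouples.
∂V/∂x = 3x(x + 4) = 0 at x ∈ {-4, 0}; ∂V/∂y = -4(y - 4)(y - 1)(y + 2) = 0 at y ∈ {-2, 1, 4}.
The Hessian is diagonal: diag(V_xx, V_yy). Second derivatives: V_xx(-4)=-12, V_xx(0)=12; V_yy(-2)=-72, V_yy(1)=36, V_yy(4)=-72.
Local minima occur where both diagonal entries positive: (0, 1). Count: 1.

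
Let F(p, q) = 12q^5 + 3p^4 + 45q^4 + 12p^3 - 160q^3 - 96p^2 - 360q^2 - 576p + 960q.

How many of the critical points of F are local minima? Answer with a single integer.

4

F separates as a function of p plus a function of q, so ∇F=0 decouples.
∂F/∂p = 12(p - 4)(p + 3)(p + 4) = 0 at p ∈ {-4, -3, 4}; ∂F/∂q = 60(q - 2)(q - 1)(q + 2)(q + 4) = 0 at q ∈ {-4, -2, 1, 2}.
The Hessian is diagonal: diag(F_pp, F_qq). Second derivatives: F_pp(-4)=96, F_pp(-3)=-84, F_pp(4)=672; F_qq(-4)=-3600, F_qq(-2)=1440, F_qq(1)=-900, F_qq(2)=1440.
Local minima occur where both diagonal entries positive: (-4, -2), (-4, 2), (4, -2), (4, 2). Count: 4.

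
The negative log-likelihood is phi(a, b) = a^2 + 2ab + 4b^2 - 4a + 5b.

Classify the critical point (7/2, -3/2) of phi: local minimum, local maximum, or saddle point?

local minimum

The Hessian of phi is constant: H = [[2, 2], [2, 8]].
det(H) = 2·8 − 2² = 12.
det(H) > 0 and tr(H) = 10 > 0, so H is positive definite and the point is a local minimum.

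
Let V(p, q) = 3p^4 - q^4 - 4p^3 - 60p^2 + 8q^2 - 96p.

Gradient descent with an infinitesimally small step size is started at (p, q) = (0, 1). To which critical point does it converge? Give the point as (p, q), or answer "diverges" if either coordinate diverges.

V is separable, so gradient descent decouples: p follows -∂V/∂p, q follows -∂V/∂q.
∂V/∂p = 12(p - 4)(p + 1)(p + 2); at p=0 this is -96, so p increases.
∂V/∂q = -4q(q - 2)(q + 2); at q=1 this is 12, so q decreases.
p converges to its nearest critical value 4 (a local min of the p-part); q converges to 0. The iterate converges to (4, 0).

(4, 0)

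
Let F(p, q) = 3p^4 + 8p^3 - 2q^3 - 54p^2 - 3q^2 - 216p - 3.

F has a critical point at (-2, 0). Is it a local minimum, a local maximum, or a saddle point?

local maximum

The mixed partial ∂²F/∂p∂q is 0, so the Hessian at any point is diag(F_pp, F_qq) = diag(12(3p^2 + 4p - 9), -6(2q + 1)).
At (-2, 0): H = diag(-60, -6).
Both eigenvalues are negative, so H is negative definite: a local maximum.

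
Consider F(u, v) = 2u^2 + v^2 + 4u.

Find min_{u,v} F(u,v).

F(u,v) separates as P(u) + Q(v), so its minimum is min P + min Q.
P'(u) = 4u + 4 vanishes at u ∈ {-1}; Q'(v) = 2v vanishes at v ∈ {0}.
Local minima of P (where P''>0): P(-1)=-2. Local minima of Q: Q(0)=0.
So the global minimum of F is P(-1) + Q(0) = -2 + 0 = -2, attained at (-1, 0).

-2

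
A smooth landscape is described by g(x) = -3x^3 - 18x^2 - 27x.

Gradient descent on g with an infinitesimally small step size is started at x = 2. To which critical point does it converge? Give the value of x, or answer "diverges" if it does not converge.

g'(x) = -9(x + 1)(x + 3), so g'(2) = -135.
Gradient descent moves in the -g' direction, i.e. x is increasing.
There is no critical point above x=2, and g' keeps the same sign, so the iterate runs off to +∞.

diverges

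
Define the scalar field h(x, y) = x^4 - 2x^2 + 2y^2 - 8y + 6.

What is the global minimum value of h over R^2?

-3

h(x,y) separates as P(x) + Q(y) + 6, so its minimum is min P + min Q + 6.
P'(x) = 4x(x - 1)(x + 1) vanishes at x ∈ {-1, 0, 1}; Q'(y) = 4y - 8 vanishes at y ∈ {2}.
Local minima of P (where P''>0): P(-1)=-1, P(1)=-1. Local minima of Q: Q(2)=-8.
So the global minimum of h is P(-1) + Q(2) + 6 = -1 − 8 + 6 = -3, attained at (-1, 2).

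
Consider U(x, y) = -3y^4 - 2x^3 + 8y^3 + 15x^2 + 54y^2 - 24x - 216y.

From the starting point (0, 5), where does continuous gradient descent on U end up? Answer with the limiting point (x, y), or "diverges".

diverges

U is separable, so gradient descent decouples: x follows -∂U/∂x, y follows -∂U/∂y.
∂U/∂x = -6(x - 4)(x - 1); at x=0 this is -24, so x increases.
∂U/∂y = -12(y - 3)(y - 2)(y + 3); at y=5 this is -576, so y increases.
The y-coordinate has no critical point in that direction and runs off to infinity.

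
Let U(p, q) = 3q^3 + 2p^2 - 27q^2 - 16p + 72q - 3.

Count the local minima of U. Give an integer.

U separates as a function of p plus a function of q, so ∇U=0 decouples.
∂U/∂p = 4(p - 4) = 0 at p ∈ {4}; ∂U/∂q = 9(q - 4)(q - 2) = 0 at q ∈ {2, 4}.
The Hessian is diagonal: diag(U_pp, U_qq). Second derivatives: U_pp(4)=4; U_qq(2)=-18, U_qq(4)=18.
Local minima occur where both diagonal entries positive: (4, 4). Count: 1.

1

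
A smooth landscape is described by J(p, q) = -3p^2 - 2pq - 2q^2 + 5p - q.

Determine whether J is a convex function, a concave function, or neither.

concave

J is quadratic, so its Hessian is the constant matrix H = [[-6, -2], [-2, -4]].
det(H) = 20, tr(H) = -10.
det(H) > 0 and tr(H) < 0, so H is negative definite everywhere: concave.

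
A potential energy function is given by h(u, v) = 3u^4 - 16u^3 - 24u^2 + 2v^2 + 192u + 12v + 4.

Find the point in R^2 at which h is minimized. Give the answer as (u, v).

(-2, -3)

h(u,v) separates as P(u) + Q(v) + 4, so its minimum is min P + min Q + 4.
P'(u) = 12(u - 4)(u - 2)(u + 2) vanishes at u ∈ {-2, 2, 4}; Q'(v) = 4v + 12 vanishes at v ∈ {-3}.
Local minima of P (where P''>0): P(-2)=-304, P(4)=128. Local minima of Q: Q(-3)=-18.
So the global minimum of h is P(-2) + Q(-3) + 4 = -304 − 18 + 4 = -318, attained at (-2, -3).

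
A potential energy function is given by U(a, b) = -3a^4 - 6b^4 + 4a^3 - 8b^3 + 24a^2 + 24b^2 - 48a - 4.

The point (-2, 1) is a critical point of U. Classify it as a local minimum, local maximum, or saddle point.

The mixed partial ∂²U/∂a∂b is 0, so the Hessian at any point is diag(U_aa, U_bb) = diag(12(-3a^2 + 2a + 4), 24(-3b^2 - 2b + 2)).
At (-2, 1): H = diag(-144, -72).
Both eigenvalues are negative, so H is negative definite: a local maximum.

local maximum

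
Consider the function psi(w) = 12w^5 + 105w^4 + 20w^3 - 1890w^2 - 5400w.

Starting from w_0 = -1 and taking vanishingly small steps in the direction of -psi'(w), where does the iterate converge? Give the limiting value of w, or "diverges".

psi'(w) = 60(w - 3)(w + 2)(w + 3)(w + 5), so psi'(-1) = -1920.
Gradient descent moves in the -psi' direction, i.e. w is increasing.
The nearest critical point in that direction is w = 3, where psi'' = 14400 > 0 (a local minimum). The iterate converges there.

3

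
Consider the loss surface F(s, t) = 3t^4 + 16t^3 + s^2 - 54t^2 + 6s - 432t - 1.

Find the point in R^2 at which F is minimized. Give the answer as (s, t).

(-3, 3)

F(s,t) separates as P(s) + Q(t) − 1, so its minimum is min P + min Q − 1.
P'(s) = 2s + 6 vanishes at s ∈ {-3}; Q'(t) = 12(t - 3)(t + 3)(t + 4) vanishes at t ∈ {-4, -3, 3}.
Local minima of P (where P''>0): P(-3)=-9. Local minima of Q: Q(-4)=608, Q(3)=-1107.
So the global minimum of F is P(-3) + Q(3) − 1 = -9 − 1107 − 1 = -1117, attained at (-3, 3).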